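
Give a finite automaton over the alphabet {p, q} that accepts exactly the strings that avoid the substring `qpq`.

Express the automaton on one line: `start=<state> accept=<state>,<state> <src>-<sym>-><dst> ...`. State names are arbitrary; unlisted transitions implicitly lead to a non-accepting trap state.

This is the complement of 'contains `qpq`'. Use the same substring-matching states — s0 through s3 holding how much of `qpq` has just been matched — but flip the accepting set: everything except the trap s3 accepts.
A 4-state machine:
        p   q  
>* s0   s0  s1 
 * s1   s2  s1 
 * s2   s0  s3 
   s3   s3  s3 
(> = start, * = accepting)

start=s0 accept=s0,s1,s2 s0-p->s0 s0-q->s1 s1-p->s2 s1-q->s1 s2-p->s0 s2-q->s3 s3-p->s3 s3-q->s3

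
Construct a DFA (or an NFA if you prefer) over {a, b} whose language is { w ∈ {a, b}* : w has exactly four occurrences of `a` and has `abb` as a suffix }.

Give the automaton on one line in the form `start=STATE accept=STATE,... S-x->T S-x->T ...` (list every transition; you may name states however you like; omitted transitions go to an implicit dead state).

start=S0 accept=S7 S0-a->S1 S0-b->S0 S1-a->S2 S1-b->S1 S2-a->S3 S2-b->S2 S3-a->S4 S3-b->S3 S4-a->S5 S4-b->S6 S5-a->S5 S5-b->S5 S6-a->S5 S6-b->S7 S7-a->S5 S7-b->S5

Run two small machines in parallel and take their product. One (6 states) tracks the count of `a`s, saturating at 5; the other (4 states) tracks how much of the suffix `abb` has currently been matched. Each combined state is a pair, one component from each; accept when both components accept. Minimizing collapses redundant product states.
        a   b  
>  S0   S1  S0 
   S1   S2  S1 
   S2   S3  S2 
   S3   S4  S3 
   S4   S5  S6 
   S5   S5  S5 
   S6   S5  S7 
 * S7   S5  S5 
(> = start, * = accepting)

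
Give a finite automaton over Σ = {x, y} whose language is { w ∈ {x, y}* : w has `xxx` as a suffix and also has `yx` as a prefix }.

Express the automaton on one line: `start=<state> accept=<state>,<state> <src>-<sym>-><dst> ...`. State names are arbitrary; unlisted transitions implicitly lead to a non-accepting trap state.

Handle the two conditions separately and then intersect. The first has 4 states tracking how much of the suffix `xxx` has currently been matched; the second has 4 states tracking whether the input so far still matches the prefix `yx`. A product state is a pair (one from each), accepting exactly when both do.
10 states suffice.
        x   y  
>  s0   s1  s2 
   s1   s3  s4 
   s2   s5  s4 
   s3   s6  s4 
   s4   s1  s4 
   s5   s7  s8 
   s6   s6  s4 
   s7   s9  s8 
   s8   s5  s8 
 * s9   s9  s8 
(> = start, * = accepting)

start=s0 accept=s9 s0-x->s1 s0-y->s2 s1-x->s3 s1-y->s4 s2-x->s5 s2-y->s4 s3-x->s6 s3-y->s4 s4-x->s1 s4-y->s4 s5-x->s7 s5-y->s8 s6-x->s6 s6-y->s4 s7-x->s9 s7-y->s8 s8-x->s5 s8-y->s8 s9-x->s9 s9-y->s8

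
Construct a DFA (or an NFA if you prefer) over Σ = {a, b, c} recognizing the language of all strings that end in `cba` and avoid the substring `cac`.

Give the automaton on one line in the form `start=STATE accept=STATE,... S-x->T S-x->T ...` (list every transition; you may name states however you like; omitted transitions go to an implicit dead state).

start=S0 accept=S5 S0-a->S0 S0-b->S0 S0-c->S1 S1-a->S2 S1-b->S3 S1-c->S1 S2-a->S0 S2-b->S0 S2-c->S4 S3-a->S5 S3-b->S0 S3-c->S1 S4-a->S6 S4-b->S7 S4-c->S4 S5-a->S0 S5-b->S0 S5-c->S1 S6-a->S6 S6-b->S6 S6-c->S4 S7-a->S8 S7-b->S6 S7-c->S4 S8-a->S6 S8-b->S6 S8-c->S4

Handle the two conditions separately and then intersect. The first has 4 states tracking how much of the suffix `cba` has currently been matched; the second has 4 states tracking partial matches of the forbidden pattern `cac`. A product state is a pair (one from each), accepting exactly when both do.
A 9-state machine:
        a   b   c  
>  S0   S0  S0  S1 
   S1   S2  S3  S1 
   S2   S0  S0  S4 
   S3   S5  S0  S1 
   S4   S6  S7  S4 
 * S5   S0  S0  S1 
   S6   S6  S6  S4 
   S7   S8  S6  S4 
   S8   S6  S6  S4 
(> = start, * = accepting)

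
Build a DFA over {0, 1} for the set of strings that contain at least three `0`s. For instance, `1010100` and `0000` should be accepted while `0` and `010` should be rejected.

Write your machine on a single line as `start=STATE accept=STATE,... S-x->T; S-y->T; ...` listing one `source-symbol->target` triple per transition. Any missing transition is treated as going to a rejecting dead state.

start=A; accept=D,E; A-0->B; A-1->A; B-0->C; B-1->B; C-0->D; C-1->C; D-0->E; D-1->D; E-0->E; E-1->E

Count `0`s, saturating at 4: states A through D mean 0 through 3 `0`s seen; E means more than 3. Each `0` increments (capped at E); other symbols loop. Accept from {D, E}.
With 5 states:
       0  1 
>  A   B  A 
   B   C  B 
   C   D  C 
 * D   E  D 
 * E   E  E 
(> = start, * = accepting)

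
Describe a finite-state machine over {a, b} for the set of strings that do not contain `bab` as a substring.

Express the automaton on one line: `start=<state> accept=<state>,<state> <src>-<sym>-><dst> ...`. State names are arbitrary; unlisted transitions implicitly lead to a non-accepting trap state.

start=q0 accept=q0,q1,q2 q0-a->q0 q0-b->q1 q1-a->q2 q1-b->q1 q2-a->q0 q2-b->q3 q3-a->q3 q3-b->q3

This is the complement of 'contains `bab`'. Use the same substring-matching states — q0 through q3 holding how much of `bab` has just been matched — but flip the accepting set: everything except the trap q3 accepts.
        a   b  
>* q0   q0  q1 
 * q1   q2  q1 
 * q2   q0  q3 
   q3   q3  q3 
(> = start, * = accepting)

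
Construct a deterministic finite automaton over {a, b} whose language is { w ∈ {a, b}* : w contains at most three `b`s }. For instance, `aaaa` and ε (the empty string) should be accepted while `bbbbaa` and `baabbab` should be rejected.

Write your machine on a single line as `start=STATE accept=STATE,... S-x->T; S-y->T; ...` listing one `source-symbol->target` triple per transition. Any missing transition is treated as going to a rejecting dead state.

start=q0; accept=q0,q1,q2,q3; q0-a->q0; q0-b->q1; q1-a->q1; q1-b->q2; q2-a->q2; q2-b->q3; q3-a->q3; q3-b->q4; q4-a->q4; q4-b->q4

Count `b`s, saturating at 4: states q0 through q3 mean 0 through 3 `b`s seen; q4 means more than 3. Each `b` increments (capped at q4); other symbols loop. Accept from {q0, q1, q2, q3}.
A 5-state machine:
        a   b  
>* q0   q0  q1 
 * q1   q1  q2 
 * q2   q2  q3 
 * q3   q3  q4 
   q4   q4  q4 
(> = start, * = accepting)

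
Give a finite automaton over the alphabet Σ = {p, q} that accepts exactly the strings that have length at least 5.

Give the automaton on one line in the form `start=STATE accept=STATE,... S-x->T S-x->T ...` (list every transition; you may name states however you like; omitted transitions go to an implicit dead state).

We only need to distinguish lengths 0, 1, …, 5, and '>5'. Chain S0 → S1 → S2 → S3 → S4 → S5 → S6 on every symbol, with S6 looping. Accepting states: {S5, S6}.
A 7-state machine:
        p   q  
>  S0   S1  S1 
   S1   S2  S2 
   S2   S3  S3 
   S3   S4  S4 
   S4   S5  S5 
 * S5   S6  S6 
 * S6   S6  S6 
(> = start, * = accepting)

start=S0 accept=S5,S6 S0-p->S1 S0-q->S1 S1-p->S2 S1-q->S2 S2-p->S3 S2-q->S3 S3-p->S4 S3-q->S4 S4-p->S5 S4-q->S5 S5-p->S6 S5-q->S6 S6-p->S6 S6-q->S6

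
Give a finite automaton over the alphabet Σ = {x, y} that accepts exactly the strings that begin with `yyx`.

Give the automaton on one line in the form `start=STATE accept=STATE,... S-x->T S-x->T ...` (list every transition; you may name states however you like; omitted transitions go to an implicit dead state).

Walk along `yyx` while the input agrees: from q0 take `y` to q1, and so on. Any deviation drops to the rejecting sink q4. Once q3 is reached the prefix is confirmed and every continuation is accepted.
        x   y  
>  q0   q4  q1 
   q1   q4  q2 
   q2   q3  q4 
 * q3   q3  q3 
   q4   q4  q4 
(> = start, * = accepting)

start=q0 accept=q3 q0-x->q4 q0-y->q1 q1-x->q4 q1-y->q2 q2-x->q3 q2-y->q4 q3-x->q3 q3-y->q3 q4-x->q4 q4-y->q4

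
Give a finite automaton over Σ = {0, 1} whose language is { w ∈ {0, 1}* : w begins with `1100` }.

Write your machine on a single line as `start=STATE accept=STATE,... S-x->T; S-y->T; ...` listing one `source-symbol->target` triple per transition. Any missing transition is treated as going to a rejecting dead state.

Check the first 4 symbols one by one: q0 through q3 record how many have matched `1100` so far; any wrong symbol goes to the dead state q5. After all 4 match we enter the accepting sink q4.
With 6 states:
        0   1  
>  q0   q5  q1 
   q1   q5  q2 
   q2   q3  q5 
   q3   q4  q5 
 * q4   q4  q4 
   q5   q5  q5 
(> = start, * = accepting)

start=q0; accept=q4; q0-0->q5; q0-1->q1; q1-0->q5; q1-1->q2; q2-0->q3; q2-1->q5; q3-0->q4; q3-1->q5; q4-0->q4; q4-1->q4; q5-0->q5; q5-1->q5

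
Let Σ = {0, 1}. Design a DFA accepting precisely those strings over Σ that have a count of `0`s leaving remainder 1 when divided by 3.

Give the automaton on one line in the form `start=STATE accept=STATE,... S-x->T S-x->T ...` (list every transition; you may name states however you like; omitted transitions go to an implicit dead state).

Keep the running count of `0`s modulo 3: each `0` advances along the cycle q0 → q1 → q2 → q0 while other symbols loop. Accept at q1.
        0   1  
>  q0   q1  q0 
 * q1   q2  q1 
   q2   q0  q2 
(> = start, * = accepting)

start=q0 accept=q1 q0-0->q1 q0-1->q0 q1-0->q2 q1-1->q1 q2-0->q0 q2-1->q2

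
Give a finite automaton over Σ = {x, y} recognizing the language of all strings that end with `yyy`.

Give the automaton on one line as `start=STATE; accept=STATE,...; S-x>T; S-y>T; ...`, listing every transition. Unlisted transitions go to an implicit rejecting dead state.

Let each state record the length of the longest suffix of the input read so far that is also a prefix of `yyy`. S1 means the last symbol is `y`; S2 means the last 2 symbols are `yy`; S3 means the last 3 symbols are `yyy`. Accept only at S3, where the string currently ends in `yyy`.
With 4 states:
        x   y  
>  S0   S0  S1 
   S1   S0  S2 
   S2   S0  S3 
 * S3   S0  S3 
(> = start, * = accepting)

start=S0; accept=S3; S0-x>S0; S0-y>S1; S1-x>S0; S1-y>S2; S2-x>S0; S2-y>S3; S3-x>S0; S3-y>S3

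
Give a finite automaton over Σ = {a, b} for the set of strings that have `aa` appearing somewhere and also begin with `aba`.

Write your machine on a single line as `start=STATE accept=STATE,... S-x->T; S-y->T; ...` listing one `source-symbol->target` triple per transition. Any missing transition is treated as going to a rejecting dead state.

start=q0; accept=q5; q0-a->q1; q0-b->q2; q1-a->q2; q1-b->q3; q2-a->q2; q2-b->q2; q3-a->q4; q3-b->q2; q4-a->q5; q4-b->q6; q5-a->q5; q5-b->q5; q6-a->q4; q6-b->q6

Handle the two conditions separately and then intersect. The first has 3 states tracking whether and how much of `aa` has been seen; the second has 5 states tracking whether the input so far still matches the prefix `aba`. A product state is a pair (one from each), accepting exactly when both do. Equivalent product states are then merged.
        a   b  
>  q0   q1  q2 
   q1   q2  q3 
   q2   q2  q2 
   q3   q4  q2 
   q4   q5  q6 
 * q5   q5  q5 
   q6   q4  q6 
(> = start, * = accepting)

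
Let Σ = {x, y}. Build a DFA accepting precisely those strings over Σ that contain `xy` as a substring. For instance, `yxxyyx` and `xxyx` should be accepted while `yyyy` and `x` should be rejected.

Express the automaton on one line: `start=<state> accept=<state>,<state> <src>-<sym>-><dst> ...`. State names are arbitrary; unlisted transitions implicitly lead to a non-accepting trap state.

Track how much of `xy` has been matched so far: state s0 is no progress, s2 is the absorbing accept state reached once `xy` has occurred. Intermediate states record partial matches; on a mismatch, fall back to the longest reusable overlap.
With 3 states:
        x   y  
>  s0   s1  s0 
   s1   s1  s2 
 * s2   s2  s2 
(> = start, * = accepting)

start=s0 accept=s2 s0-x->s1 s0-y->s0 s1-x->s1 s1-y->s2 s2-x->s2 s2-y->s2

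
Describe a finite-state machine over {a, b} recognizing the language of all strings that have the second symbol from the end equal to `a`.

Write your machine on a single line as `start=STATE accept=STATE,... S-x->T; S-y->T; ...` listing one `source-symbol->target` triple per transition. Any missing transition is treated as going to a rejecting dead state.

start=s0; accept=s3,s4; s0-a->s1; s0-b->s2; s1-a->s3; s1-b->s4; s2-a->s5; s2-b->s6; s3-a->s3; s3-b->s4; s4-a->s5; s4-b->s6; s5-a->s3; s5-b->s4; s6-a->s5; s6-b->s6

A DFA must remember the last 2 symbols (since which symbol is second-to-last isn't known until the input ends). Use one state per possible window of the last ≤2 symbols; accept from those whose window starts with `a`.
7 states suffice.
        a   b  
>  s0   s1  s2 
   s1   s3  s4 
   s2   s5  s6 
 * s3   s3  s4 
 * s4   s5  s6 
   s5   s3  s4 
   s6   s5  s6 
(> = start, * = accepting)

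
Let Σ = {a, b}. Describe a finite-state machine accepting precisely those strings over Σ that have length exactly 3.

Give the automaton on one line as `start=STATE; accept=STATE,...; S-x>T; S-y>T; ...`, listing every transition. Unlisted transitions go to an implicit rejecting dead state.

start=s0; accept=s3; s0-a>s1; s0-b>s1; s1-a>s2; s1-b>s2; s2-a>s3; s2-b>s3; s3-a>s4; s3-b>s4; s4-a>s4; s4-b>s4

We only need to distinguish lengths 0, 1, …, 3, and '>3'. Chain s0 → s1 → s2 → s3 → s4 on every symbol, with s4 looping. Accepting states: {s3}.
A 5-state machine:
        a   b  
>  s0   s1  s1 
   s1   s2  s2 
   s2   s3  s3 
 * s3   s4  s4 
   s4   s4  s4 
(> = start, * = accepting)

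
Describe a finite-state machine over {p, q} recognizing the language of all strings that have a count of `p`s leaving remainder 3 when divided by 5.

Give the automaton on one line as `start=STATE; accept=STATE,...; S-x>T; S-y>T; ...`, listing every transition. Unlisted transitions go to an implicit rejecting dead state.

Keep the running count of `p`s modulo 5: each `p` advances along the cycle A → B → C → D → E → A while other symbols loop. Accept at D.
With 5 states:
       p  q 
>  A   B  A 
   B   C  B 
   C   D  C 
 * D   E  D 
   E   A  E 
(> = start, * = accepting)

start=A; accept=D; A-p>B; A-q>A; B-p>C; B-q>B; C-p>D; C-q>C; D-p>E; D-q>D; E-p>A; E-q>E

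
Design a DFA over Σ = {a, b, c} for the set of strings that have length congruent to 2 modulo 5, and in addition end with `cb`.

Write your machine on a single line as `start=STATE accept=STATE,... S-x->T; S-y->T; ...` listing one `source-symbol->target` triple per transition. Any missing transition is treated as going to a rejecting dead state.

start=q0; accept=q4; q0-a->q1; q0-b->q1; q0-c->q2; q1-a->q3; q1-b->q3; q1-c->q3; q2-a->q3; q2-b->q4; q2-c->q3; q3-a->q5; q3-b->q5; q3-c->q5; q4-a->q5; q4-b->q5; q4-c->q5; q5-a->q6; q5-b->q6; q5-c->q6; q6-a->q0; q6-b->q0; q6-c->q0

Handle the two conditions separately and then intersect. One (5 states) tracks the input length modulo 5; the other (3 states) tracks how much of the suffix `cb` has currently been matched. Each combined state is a pair, one component from each; accept when both components accept. After merging equivalent states the machine shrinks.
With 7 states:
        a   b   c  
>  q0   q1  q1  q2 
   q1   q3  q3  q3 
   q2   q3  q4  q3 
   q3   q5  q5  q5 
 * q4   q5  q5  q5 
   q5   q6  q6  q6 
   q6   q0  q0  q0 
(> = start, * = accepting)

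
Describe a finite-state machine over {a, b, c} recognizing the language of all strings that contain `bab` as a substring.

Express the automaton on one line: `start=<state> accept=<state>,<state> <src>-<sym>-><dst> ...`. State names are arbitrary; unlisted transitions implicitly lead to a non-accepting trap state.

start=q0 accept=q3 q0-a->q0 q0-b->q1 q0-c->q0 q1-a->q2 q1-b->q1 q1-c->q0 q2-a->q0 q2-b->q3 q2-c->q0 q3-a->q3 q3-b->q3 q3-c->q3

Track how much of `bab` has been matched so far: state q0 is no progress, q3 is the absorbing accept state reached once `bab` has occurred. Intermediate states record partial matches; on a mismatch, fall back to the longest reusable overlap.
        a   b   c  
>  q0   q0  q1  q0 
   q1   q2  q1  q0 
   q2   q0  q3  q0 
 * q3   q3  q3  q3 
(> = start, * = accepting)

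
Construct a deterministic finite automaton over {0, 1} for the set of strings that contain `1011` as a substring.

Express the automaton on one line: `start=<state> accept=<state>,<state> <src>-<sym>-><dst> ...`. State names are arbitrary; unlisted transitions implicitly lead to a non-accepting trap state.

start=A accept=E A-0->A A-1->B B-0->C B-1->B C-0->A C-1->D D-0->C D-1->E E-0->E E-1->E

Track how much of `1011` has been matched so far: state A is no progress, E is the absorbing accept state reached once `1011` has occurred. Intermediate states record partial matches; on a mismatch, fall back to the longest reusable overlap.
       0  1 
>  A   A  B 
   B   C  B 
   C   A  D 
   D   C  E 
 * E   E  E 
(> = start, * = accepting)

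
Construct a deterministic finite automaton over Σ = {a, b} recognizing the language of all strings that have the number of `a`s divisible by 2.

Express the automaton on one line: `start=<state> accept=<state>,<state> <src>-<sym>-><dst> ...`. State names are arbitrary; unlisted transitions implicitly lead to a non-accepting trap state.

The only thing that matters is how many `a`s have appeared, reduced mod 2. Use one state per residue: q0 for 0, …, q1 for 1. Reading `a` moves to the next residue; anything else stays put. q0 is accepting.
2 states suffice.
        a   b  
>* q0   q1  q0 
   q1   q0  q1 
(> = start, * = accepting)

start=q0 accept=q0 q0-a->q1 q0-b->q0 q1-a->q0 q1-b->q1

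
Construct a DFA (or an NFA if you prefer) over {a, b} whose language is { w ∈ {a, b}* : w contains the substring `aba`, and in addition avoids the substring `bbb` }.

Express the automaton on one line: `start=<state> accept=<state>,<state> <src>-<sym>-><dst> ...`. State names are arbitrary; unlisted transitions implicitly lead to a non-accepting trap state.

start=q0 accept=q5,q7,q8 q0-a->q1 q0-b->q2 q1-a->q1 q1-b->q3 q2-a->q1 q2-b->q4 q3-a->q5 q3-b->q4 q4-a->q1 q4-b->q6 q5-a->q5 q5-b->q7 q6-a->q6 q6-b->q6 q7-a->q5 q7-b->q8 q8-a->q5 q8-b->q6

Run two small machines in parallel and take their product. The first has 4 states tracking whether and how much of `aba` has been seen; the second has 4 states tracking partial matches of the forbidden pattern `bbb`. A product state is a pair (one from each), accepting exactly when both do. After merging equivalent states the machine shrinks.
9 states suffice.
        a   b  
>  q0   q1  q2 
   q1   q1  q3 
   q2   q1  q4 
   q3   q5  q4 
   q4   q1  q6 
 * q5   q5  q7 
   q6   q6  q6 
 * q7   q5  q8 
 * q8   q5  q6 
(> = start, * = accepting)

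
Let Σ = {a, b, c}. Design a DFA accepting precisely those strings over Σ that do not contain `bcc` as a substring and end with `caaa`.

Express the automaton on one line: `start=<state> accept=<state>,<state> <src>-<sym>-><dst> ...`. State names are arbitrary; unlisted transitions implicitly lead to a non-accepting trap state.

Handle the two conditions separately and then intersect. The first has 4 states tracking partial matches of the forbidden pattern `bcc`; the second has 5 states tracking how much of the suffix `caaa` has currently been matched. A product state is a pair (one from each), accepting exactly when both do. After merging equivalent states the machine shrinks.
With 8 states:
        a   b   c  
>  s0   s0  s1  s2 
   s1   s0  s1  s3 
   s2   s4  s1  s2 
   s3   s4  s1  s5 
   s4   s6  s1  s2 
   s5   s5  s5  s5 
   s6   s7  s1  s2 
 * s7   s0  s1  s2 
(> = start, * = accepting)

start=s0 accept=s7 s0-a->s0 s0-b->s1 s0-c->s2 s1-a->s0 s1-b->s1 s1-c->s3 s2-a->s4 s2-b->s1 s2-c->s2 s3-a->s4 s3-b->s1 s3-c->s5 s4-a->s6 s4-b->s1 s4-c->s2 s5-a->s5 s5-b->s5 s5-c->s5 s6-a->s7 s6-b->s1 s6-c->s2 s7-a->s0 s7-b->s1 s7-c->s2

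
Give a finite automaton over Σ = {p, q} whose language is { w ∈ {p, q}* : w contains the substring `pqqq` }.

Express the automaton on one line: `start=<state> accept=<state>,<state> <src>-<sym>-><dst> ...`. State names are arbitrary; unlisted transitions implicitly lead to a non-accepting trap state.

States s0..s3 record the length of the longest prefix of `pqqq` that matches the current input suffix. Reaching s4 means `pqqq` has been seen, and we stay there forever. Accept from s4.
        p   q  
>  s0   s1  s0 
   s1   s1  s2 
   s2   s1  s3 
   s3   s1  s4 
 * s4   s4  s4 
(> = start, * = accepting)

start=s0 accept=s4 s0-p->s1 s0-q->s0 s1-p->s1 s1-q->s2 s2-p->s1 s2-q->s3 s3-p->s1 s3-q->s4 s4-p->s4 s4-q->s4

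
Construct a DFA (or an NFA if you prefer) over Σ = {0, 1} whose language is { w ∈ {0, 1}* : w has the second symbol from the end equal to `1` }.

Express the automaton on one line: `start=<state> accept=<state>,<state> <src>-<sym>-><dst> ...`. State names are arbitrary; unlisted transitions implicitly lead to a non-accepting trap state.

Because acceptance depends on a position counted from the end, the machine has to buffer the most recent 2 symbols. Make each state the string of the last up-to-2 symbols read; on input `x` shift the window left and append `x`. Accept when the buffered window has length 2 and begins with `1`.
A 7-state machine:
        0   1  
>  q0   q1  q2 
   q1   q3  q4 
   q2   q5  q6 
   q3   q3  q4 
   q4   q5  q6 
 * q5   q3  q4 
 * q6   q5  q6 
(> = start, * = accepting)

start=q0 accept=q5,q6 q0-0->q1 q0-1->q2 q1-0->q3 q1-1->q4 q2-0->q5 q2-1->q6 q3-0->q3 q3-1->q4 q4-0->q5 q4-1->q6 q5-0->q3 q5-1->q4 q6-0->q5 q6-1->q6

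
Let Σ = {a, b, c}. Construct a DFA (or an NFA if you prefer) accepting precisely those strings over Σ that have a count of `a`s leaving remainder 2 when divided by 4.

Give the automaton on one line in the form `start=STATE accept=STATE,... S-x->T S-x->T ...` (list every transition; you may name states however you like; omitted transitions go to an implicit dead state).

start=S0 accept=S2 S0-a->S1 S0-b->S0 S0-c->S0 S1-a->S2 S1-b->S1 S1-c->S1 S2-a->S3 S2-b->S2 S2-c->S2 S3-a->S0 S3-b->S3 S3-c->S3

The only thing that matters is how many `a`s have appeared, reduced mod 4. Use one state per residue: S0 for 0, …, S3 for 3. Reading `a` moves to the next residue; anything else stays put. S2 is accepting.
4 states suffice.
        a   b   c  
>  S0   S1  S0  S0 
   S1   S2  S1  S1 
 * S2   S3  S2  S2 
   S3   S0  S3  S3 
(> = start, * = accepting)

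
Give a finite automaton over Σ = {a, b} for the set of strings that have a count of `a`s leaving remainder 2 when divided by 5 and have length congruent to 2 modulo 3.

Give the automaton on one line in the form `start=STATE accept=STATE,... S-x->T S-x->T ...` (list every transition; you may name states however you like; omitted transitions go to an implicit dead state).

start=S0 accept=S3 S0-a->S1 S0-b->S2 S1-a->S3 S1-b->S4 S2-a->S4 S2-b->S5 S3-a->S6 S3-b->S7 S4-a->S7 S4-b->S8 S5-a->S8 S5-b->S0 S6-a->S9 S6-b->S10 S7-a->S10 S7-b->S11 S8-a->S11 S8-b->S1 S9-a->S5 S9-b->S12 S10-a->S12 S10-b->S13 S11-a->S13 S11-b->S3 S12-a->S0 S12-b->S14 S13-a->S14 S13-b->S6 S14-a->S2 S14-b->S9

Handle the two conditions separately and then intersect. One (5 states) tracks the count of `a`s modulo 5; the other (3 states) tracks the input length modulo 3. Each combined state is a pair, one component from each; accept when both components accept.
A 15-state machine:
          a    b  
>  S0     S1   S2 
   S1     S3   S4 
   S2     S4   S5 
 * S3     S6   S7 
   S4     S7   S8 
   S5     S8   S0 
   S6     S9  S10 
   S7    S10  S11 
   S8    S11   S1 
   S9     S5  S12 
   S10   S12  S13 
   S11   S13   S3 
   S12    S0  S14 
   S13   S14   S6 
   S14    S2   S9 
(> = start, * = accepting)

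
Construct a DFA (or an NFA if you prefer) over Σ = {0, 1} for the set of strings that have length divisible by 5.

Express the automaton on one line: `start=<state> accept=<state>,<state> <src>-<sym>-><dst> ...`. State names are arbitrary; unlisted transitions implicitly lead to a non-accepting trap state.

start=q0 accept=q0 q0-0->q1 q0-1->q1 q1-0->q2 q1-1->q2 q2-0->q3 q2-1->q3 q3-0->q4 q3-1->q4 q4-0->q0 q4-1->q0

Only the length mod 5 matters, so use a 5-cycle: from any state, every input symbol moves to the next state, wrapping q4 back to q0. Mark q0 accepting.
With 5 states:
        0   1  
>* q0   q1  q1 
   q1   q2  q2 
   q2   q3  q3 
   q3   q4  q4 
   q4   q0  q0 
(> = start, * = accepting)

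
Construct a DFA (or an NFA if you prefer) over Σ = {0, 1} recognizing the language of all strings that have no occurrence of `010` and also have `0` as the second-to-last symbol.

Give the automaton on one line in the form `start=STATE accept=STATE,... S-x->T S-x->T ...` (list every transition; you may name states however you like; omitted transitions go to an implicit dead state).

start=A accept=D,E A-0->B A-1->C B-0->D B-1->E C-0->F C-1->G D-0->D D-1->E E-0->H E-1->G F-0->D F-1->E G-0->F G-1->G H-0->I H-1->J I-0->I I-1->J J-0->H J-1->K K-0->H K-1->K

Handle the two conditions separately and then intersect. The first has 4 states tracking partial matches of the forbidden pattern `010`; the second has 7 states tracking the last 2 symbols read. A product state is a pair (one from each), accepting exactly when both do.
11 states suffice.
       0  1 
>  A   B  C 
   B   D  E 
   C   F  G 
 * D   D  E 
 * E   H  G 
   F   D  E 
   G   F  G 
   H   I  J 
   I   I  J 
   J   H  K 
   K   H  K 
(> = start, * = accepting)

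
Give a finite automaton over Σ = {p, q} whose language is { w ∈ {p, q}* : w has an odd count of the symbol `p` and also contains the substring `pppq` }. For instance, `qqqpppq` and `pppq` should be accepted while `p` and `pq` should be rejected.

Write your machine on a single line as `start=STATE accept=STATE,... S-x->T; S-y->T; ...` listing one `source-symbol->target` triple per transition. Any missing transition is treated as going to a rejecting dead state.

Run two small machines in parallel and take their product. One (2 states) tracks the count of `p`s modulo 2; the other (5 states) tracks whether and how much of `pppq` has been seen. Each combined state is a pair, one component from each; accept when both components accept.
       p  q 
>  A   B  A 
   B   C  D 
   C   E  A 
   D   F  D 
   E   G  H 
   F   I  A 
   G   E  J 
 * H   J  H 
   I   G  D 
   J   H  J 
(> = start, * = accepting)

start=A; accept=H; A-p->B; A-q->A; B-p->C; B-q->D; C-p->E; C-q->A; D-p->F; D-q->D; E-p->G; E-q->H; F-p->I; F-q->A; G-p->E; G-q->J; H-p->J; H-q->H; I-p->G; I-q->D; J-p->H; J-q->J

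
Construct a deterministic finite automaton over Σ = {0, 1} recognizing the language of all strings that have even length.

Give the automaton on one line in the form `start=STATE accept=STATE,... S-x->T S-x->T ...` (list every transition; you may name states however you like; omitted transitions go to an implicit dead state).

start=A accept=A A-0->B A-1->B B-0->A B-1->A

Only the length mod 2 matters, so use a 2-cycle: from any state, every input symbol moves to the next state, wrapping B back to A. Mark A accepting.
       0  1 
>* A   B  B 
   B   A  A 
(> = start, * = accepting)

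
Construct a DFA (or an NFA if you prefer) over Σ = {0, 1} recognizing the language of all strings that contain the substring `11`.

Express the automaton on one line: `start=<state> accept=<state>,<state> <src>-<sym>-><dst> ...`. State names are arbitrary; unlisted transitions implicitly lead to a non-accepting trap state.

start=A accept=C A-0->A A-1->B B-0->A B-1->C C-0->C C-1->C

Track how much of `11` has been matched so far: state A is no progress, C is the absorbing accept state reached once `11` has occurred. Intermediate states record partial matches; on a mismatch, fall back to the longest reusable overlap.
       0  1 
>  A   A  B 
   B   A  C 
 * C   C  C 
(> = start, * = accepting)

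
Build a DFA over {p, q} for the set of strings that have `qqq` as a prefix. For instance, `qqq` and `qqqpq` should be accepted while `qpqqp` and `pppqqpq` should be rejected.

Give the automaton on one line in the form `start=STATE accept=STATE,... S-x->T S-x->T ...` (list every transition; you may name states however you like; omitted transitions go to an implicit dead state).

Walk along `qqq` while the input agrees: from s0 take `q` to s1, and so on. Any deviation drops to the rejecting sink s4. Once s3 is reached the prefix is confirmed and every continuation is accepted.
A 5-state machine:
        p   q  
>  s0   s4  s1 
   s1   s4  s2 
   s2   s4  s3 
 * s3   s3  s3 
   s4   s4  s4 
(> = start, * = accepting)

start=s0 accept=s3 s0-p->s4 s0-q->s1 s1-p->s4 s1-q->s2 s2-p->s4 s2-q->s3 s3-p->s3 s3-q->s3 s4-p->s4 s4-q->s4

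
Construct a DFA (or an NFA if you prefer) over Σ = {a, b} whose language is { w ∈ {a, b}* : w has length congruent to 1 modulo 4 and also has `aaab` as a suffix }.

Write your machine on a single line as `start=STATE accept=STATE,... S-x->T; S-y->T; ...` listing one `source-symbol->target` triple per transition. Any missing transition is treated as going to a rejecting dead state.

Handle the two conditions separately and then intersect. One (4 states) tracks the input length modulo 4; the other (5 states) tracks how much of the suffix `aaab` has currently been matched. Each combined state is a pair, one component from each; accept when both components accept.
          a    b  
>  S0     S1   S2 
   S1     S3   S4 
   S2     S5   S4 
   S3     S6   S7 
   S4     S8   S7 
   S5     S9   S7 
   S6    S10  S11 
   S7    S12   S0 
   S8    S13   S0 
   S9    S10   S0 
   S10   S14  S15 
   S11    S1   S2 
   S12   S16   S2 
   S13   S14   S2 
   S14   S17  S18 
 * S15    S5   S4 
   S16   S17   S4 
   S17    S6  S19 
   S18    S8   S7 
   S19   S12   S0 
(> = start, * = accepting)

start=S0; accept=S15; S0-a->S1; S0-b->S2; S1-a->S3; S1-b->S4; S2-a->S5; S2-b->S4; S3-a->S6; S3-b->S7; S4-a->S8; S4-b->S7; S5-a->S9; S5-b->S7; S6-a->S10; S6-b->S11; S7-a->S12; S7-b->S0; S8-a->S13; S8-b->S0; S9-a->S10; S9-b->S0; S10-a->S14; S10-b->S15; S11-a->S1; S11-b->S2; S12-a->S16; S12-b->S2; S13-a->S14; S13-b->S2; S14-a->S17; S14-b->S18; S15-a->S5; S15-b->S4; S16-a->S17; S16-b->S4; S17-a->S6; S17-b->S19; S18-a->S8; S18-b->S7; S19-a->S12; S19-b->S0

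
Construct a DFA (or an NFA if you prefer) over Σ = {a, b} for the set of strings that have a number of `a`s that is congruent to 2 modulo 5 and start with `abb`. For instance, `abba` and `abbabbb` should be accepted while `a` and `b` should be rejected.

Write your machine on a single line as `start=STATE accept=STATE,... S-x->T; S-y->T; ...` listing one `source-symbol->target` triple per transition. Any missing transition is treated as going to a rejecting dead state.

Build one automaton per condition and run them in lockstep. The first has 5 states tracking the count of `a`s modulo 5; the second has 5 states tracking whether the input so far still matches the prefix `abb`. A product state is a pair (one from each), accepting exactly when both do. After merging equivalent states the machine shrinks.
A 9-state machine:
        a   b  
>  s0   s1  s2 
   s1   s2  s3 
   s2   s2  s2 
   s3   s2  s4 
   s4   s5  s4 
 * s5   s6  s5 
   s6   s7  s6 
   s7   s8  s7 
   s8   s4  s8 
(> = start, * = accepting)

start=s0; accept=s5; s0-a->s1; s0-b->s2; s1-a->s2; s1-b->s3; s2-a->s2; s2-b->s2; s3-a->s2; s3-b->s4; s4-a->s5; s4-b->s4; s5-a->s6; s5-b->s5; s6-a->s7; s6-b->s6; s7-a->s8; s7-b->s7; s8-a->s4; s8-b->s8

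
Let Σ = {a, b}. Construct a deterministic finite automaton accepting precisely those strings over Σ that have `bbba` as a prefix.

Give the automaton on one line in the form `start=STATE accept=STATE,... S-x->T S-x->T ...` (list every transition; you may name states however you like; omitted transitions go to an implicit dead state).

Check the first 4 symbols one by one: q0 through q3 record how many have matched `bbba` so far; any wrong symbol goes to the dead state q5. After all 4 match we enter the accepting sink q4.
A 6-state machine:
        a   b  
>  q0   q5  q1 
   q1   q5  q2 
   q2   q5  q3 
   q3   q4  q5 
 * q4   q4  q4 
   q5   q5  q5 
(> = start, * = accepting)

start=q0 accept=q4 q0-a->q5 q0-b->q1 q1-a->q5 q1-b->q2 q2-a->q5 q2-b->q3 q3-a->q4 q3-b->q5 q4-a->q4 q4-b->q4 q5-a->q5 q5-b->q5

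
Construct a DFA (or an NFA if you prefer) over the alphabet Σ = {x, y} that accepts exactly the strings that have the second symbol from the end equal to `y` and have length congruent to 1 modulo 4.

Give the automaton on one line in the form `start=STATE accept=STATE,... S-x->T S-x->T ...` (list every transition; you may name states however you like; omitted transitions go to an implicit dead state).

start=q0 accept=q17,q18 q0-x->q1 q0-y->q2 q1-x->q3 q1-y->q4 q2-x->q5 q2-y->q6 q3-x->q7 q3-y->q8 q4-x->q9 q4-y->q10 q5-x->q7 q5-y->q8 q6-x->q9 q6-y->q10 q7-x->q11 q7-y->q12 q8-x->q13 q8-y->q14 q9-x->q11 q9-y->q12 q10-x->q13 q10-y->q14 q11-x->q15 q11-y->q16 q12-x->q17 q12-y->q18 q13-x->q15 q13-y->q16 q14-x->q17 q14-y->q18 q15-x->q3 q15-y->q4 q16-x->q5 q16-y->q6 q17-x->q3 q17-y->q4 q18-x->q5 q18-y->q6

Run two small machines in parallel and take their product. One (7 states) tracks the last 2 symbols read; the other (4 states) tracks the input length modulo 4. Each combined state is a pair, one component from each; accept when both components accept.
19 states suffice.
          x    y  
>  q0     q1   q2 
   q1     q3   q4 
   q2     q5   q6 
   q3     q7   q8 
   q4     q9  q10 
   q5     q7   q8 
   q6     q9  q10 
   q7    q11  q12 
   q8    q13  q14 
   q9    q11  q12 
   q10   q13  q14 
   q11   q15  q16 
   q12   q17  q18 
   q13   q15  q16 
   q14   q17  q18 
   q15    q3   q4 
   q16    q5   q6 
 * q17    q3   q4 
 * q18    q5   q6 
(> = start, * = accepting)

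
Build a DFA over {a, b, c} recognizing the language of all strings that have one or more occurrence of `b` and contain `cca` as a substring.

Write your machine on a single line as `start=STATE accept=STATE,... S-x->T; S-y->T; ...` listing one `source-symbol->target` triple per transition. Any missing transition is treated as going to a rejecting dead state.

start=s0; accept=s7; s0-a->s0; s0-b->s1; s0-c->s2; s1-a->s1; s1-b->s1; s1-c->s3; s2-a->s0; s2-b->s1; s2-c->s4; s3-a->s1; s3-b->s1; s3-c->s5; s4-a->s6; s4-b->s1; s4-c->s4; s5-a->s7; s5-b->s1; s5-c->s5; s6-a->s6; s6-b->s7; s6-c->s6; s7-a->s7; s7-b->s7; s7-c->s7

Run two small machines in parallel and take their product. The first has 3 states tracking the count of `b`s, saturating at 2; the second has 4 states tracking whether and how much of `cca` has been seen. A product state is a pair (one from each), accepting exactly when both do. After merging equivalent states the machine shrinks.
An 8-state machine:
        a   b   c  
>  s0   s0  s1  s2 
   s1   s1  s1  s3 
   s2   s0  s1  s4 
   s3   s1  s1  s5 
   s4   s6  s1  s4 
   s5   s7  s1  s5 
   s6   s6  s7  s6 
 * s7   s7  s7  s7 
(> = start, * = accepting)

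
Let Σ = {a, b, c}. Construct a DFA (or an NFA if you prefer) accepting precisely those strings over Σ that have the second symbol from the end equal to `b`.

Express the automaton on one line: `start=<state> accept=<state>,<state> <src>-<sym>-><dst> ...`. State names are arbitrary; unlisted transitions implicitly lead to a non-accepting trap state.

A DFA must remember the last 2 symbols (since which symbol is second-to-last isn't known until the input ends). Use one state per possible window of the last ≤2 symbols; accept from those whose window starts with `b`.
13 states suffice.
          a    b    c  
>  S0     S1   S2   S3 
   S1     S4   S5   S6 
   S2     S7   S8   S9 
   S3    S10  S11  S12 
   S4     S4   S5   S6 
   S5     S7   S8   S9 
   S6    S10  S11  S12 
 * S7     S4   S5   S6 
 * S8     S7   S8   S9 
 * S9    S10  S11  S12 
   S10    S4   S5   S6 
   S11    S7   S8   S9 
   S12   S10  S11  S12 
(> = start, * = accepting)

start=S0 accept=S7,S8,S9 S0-a->S1 S0-b->S2 S0-c->S3 S1-a->S4 S1-b->S5 S1-c->S6 S2-a->S7 S2-b->S8 S2-c->S9 S3-a->S10 S3-b->S11 S3-c->S12 S4-a->S4 S4-b->S5 S4-c->S6 S5-a->S7 S5-b->S8 S5-c->S9 S6-a->S10 S6-b->S11 S6-c->S12 S7-a->S4 S7-b->S5 S7-c->S6 S8-a->S7 S8-b->S8 S8-c->S9 S9-a->S10 S9-b->S11 S9-c->S12 S10-a->S4 S10-b->S5 S10-c->S6 S11-a->S7 S11-b->S8 S11-c->S9 S12-a->S10 S12-b->S11 S12-c->S12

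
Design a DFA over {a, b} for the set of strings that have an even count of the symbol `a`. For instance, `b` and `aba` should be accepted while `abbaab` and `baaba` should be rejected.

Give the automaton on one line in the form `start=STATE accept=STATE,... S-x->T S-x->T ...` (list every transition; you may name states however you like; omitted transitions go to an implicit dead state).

The only thing that matters is how many `a`s have appeared, reduced mod 2. Use one state per residue: S0 for 0, …, S1 for 1. Reading `a` moves to the next residue; anything else stays put. S0 is accepting.
With 2 states:
        a   b  
>* S0   S1  S0 
   S1   S0  S1 
(> = start, * = accepting)

start=S0 accept=S0 S0-a->S1 S0-b->S0 S1-a->S0 S1-b->S1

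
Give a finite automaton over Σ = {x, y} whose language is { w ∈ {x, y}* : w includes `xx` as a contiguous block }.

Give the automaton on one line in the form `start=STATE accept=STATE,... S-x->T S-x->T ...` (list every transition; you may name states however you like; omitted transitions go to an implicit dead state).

Track how much of `xx` has been matched so far: state S0 is no progress, S2 is the absorbing accept state reached once `xx` has occurred. Intermediate states record partial matches; on a mismatch, fall back to the longest reusable overlap.
With 3 states:
        x   y  
>  S0   S1  S0 
   S1   S2  S0 
 * S2   S2  S2 
(> = start, * = accepting)

start=S0 accept=S2 S0-x->S1 S0-y->S0 S1-x->S2 S1-y->S0 S2-x->S2 S2-y->S2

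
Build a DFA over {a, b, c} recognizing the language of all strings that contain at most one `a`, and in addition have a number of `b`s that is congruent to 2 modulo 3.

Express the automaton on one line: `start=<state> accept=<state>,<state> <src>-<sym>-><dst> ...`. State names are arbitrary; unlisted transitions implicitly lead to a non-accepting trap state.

start=q0 accept=q5,q6 q0-a->q1 q0-b->q2 q0-c->q0 q1-a->q3 q1-b->q4 q1-c->q1 q2-a->q4 q2-b->q5 q2-c->q2 q3-a->q3 q3-b->q3 q3-c->q3 q4-a->q3 q4-b->q6 q4-c->q4 q5-a->q6 q5-b->q0 q5-c->q5 q6-a->q3 q6-b->q1 q6-c->q6

Handle the two conditions separately and then intersect. One (3 states) tracks the count of `a`s, saturating at 2; the other (3 states) tracks the count of `b`s modulo 3. Each combined state is a pair, one component from each; accept when both components accept. After merging equivalent states the machine shrinks.
With 7 states:
        a   b   c  
>  q0   q1  q2  q0 
   q1   q3  q4  q1 
   q2   q4  q5  q2 
   q3   q3  q3  q3 
   q4   q3  q6  q4 
 * q5   q6  q0  q5 
 * q6   q3  q1  q6 
(> = start, * = accepting)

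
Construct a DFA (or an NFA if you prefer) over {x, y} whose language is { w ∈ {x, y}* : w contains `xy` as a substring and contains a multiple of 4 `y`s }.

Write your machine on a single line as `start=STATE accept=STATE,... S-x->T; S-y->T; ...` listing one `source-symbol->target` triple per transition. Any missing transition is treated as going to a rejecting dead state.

Run two small machines in parallel and take their product. One (3 states) tracks whether and how much of `xy` has been seen; the other (4 states) tracks the count of `y`s modulo 4. Each combined state is a pair, one component from each; accept when both components accept. Minimizing collapses redundant product states.
A 9-state machine:
        x   y  
>  q0   q1  q2 
   q1   q1  q3 
   q2   q3  q4 
   q3   q3  q5 
   q4   q5  q6 
   q5   q5  q7 
   q6   q7  q0 
   q7   q7  q8 
 * q8   q8  q3 
(> = start, * = accepting)

start=q0; accept=q8; q0-x->q1; q0-y->q2; q1-x->q1; q1-y->q3; q2-x->q3; q2-y->q4; q3-x->q3; q3-y->q5; q4-x->q5; q4-y->q6; q5-x->q5; q5-y->q7; q6-x->q7; q6-y->q0; q7-x->q7; q7-y->q8; q8-x->q8; q8-y->q3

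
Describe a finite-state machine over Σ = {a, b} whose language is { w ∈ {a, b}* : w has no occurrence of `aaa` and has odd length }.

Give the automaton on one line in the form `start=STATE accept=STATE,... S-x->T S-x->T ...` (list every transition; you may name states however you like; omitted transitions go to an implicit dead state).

Build one automaton per condition and run them in lockstep. The first has 4 states tracking partial matches of the forbidden pattern `aaa`; the second has 2 states tracking the input length modulo 2. A product state is a pair (one from each), accepting exactly when both do. Equivalent product states are then merged.
        a   b  
>  S0   S1  S2 
 * S1   S3  S0 
 * S2   S4  S0 
   S3   S5  S2 
   S4   S6  S2 
   S5   S5  S5 
 * S6   S5  S0 
(> = start, * = accepting)

start=S0 accept=S1,S2,S6 S0-a->S1 S0-b->S2 S1-a->S3 S1-b->S0 S2-a->S4 S2-b->S0 S3-a->S5 S3-b->S2 S4-a->S6 S4-b->S2 S5-a->S5 S5-b->S5 S6-a->S5 S6-b->S0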